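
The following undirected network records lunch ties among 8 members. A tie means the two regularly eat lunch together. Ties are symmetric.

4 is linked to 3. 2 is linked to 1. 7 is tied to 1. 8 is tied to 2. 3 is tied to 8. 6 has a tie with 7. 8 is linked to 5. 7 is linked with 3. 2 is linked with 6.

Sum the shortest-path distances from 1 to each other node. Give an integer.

Distances from 1: 2:1, 3:2, 4:3, 5:3, 6:2, 7:1, 8:2.
Sum = 1 + 2 + 3 + 3 + 2 + 1 + 2 = 14.

14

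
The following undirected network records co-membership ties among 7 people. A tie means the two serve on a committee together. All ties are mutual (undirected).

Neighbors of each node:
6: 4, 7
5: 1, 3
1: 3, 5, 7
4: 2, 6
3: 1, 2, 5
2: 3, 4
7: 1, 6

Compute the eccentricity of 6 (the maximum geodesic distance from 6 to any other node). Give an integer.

Distances from 6: 1:2, 2:2, 3:3, 4:1, 5:3, 7:1.
The largest is 3 (to 3 and 5), so the eccentricity of 6 is 3.

3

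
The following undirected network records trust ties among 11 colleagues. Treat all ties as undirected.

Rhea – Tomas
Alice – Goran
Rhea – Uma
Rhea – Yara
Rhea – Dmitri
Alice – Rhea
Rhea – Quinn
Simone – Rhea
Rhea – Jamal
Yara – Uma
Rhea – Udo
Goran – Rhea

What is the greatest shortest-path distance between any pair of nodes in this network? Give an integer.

Eccentricity of each node (its greatest distance to any other): Alice:2, Dmitri:2, Goran:2, Jamal:2, Quinn:2, Rhea:1, Simone:2, Tomas:2, Udo:2, Uma:2, Yara:2.
The maximum eccentricity is 2, realized for instance by the pair Uma–Jamal via Uma – Rhea – Jamal. So the diameter is 2.

2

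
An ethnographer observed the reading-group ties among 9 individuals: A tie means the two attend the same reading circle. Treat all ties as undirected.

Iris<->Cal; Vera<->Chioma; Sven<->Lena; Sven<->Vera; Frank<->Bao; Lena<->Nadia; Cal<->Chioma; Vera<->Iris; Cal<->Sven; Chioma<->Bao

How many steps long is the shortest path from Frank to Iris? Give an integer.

One shortest route is Frank – Bao – Chioma – Cal – Iris, which uses 4 edges, and at distance 3 from Frank we only reach {Cal, Vera}, which does not include Iris. So d(Frank,Iris) = 4.

4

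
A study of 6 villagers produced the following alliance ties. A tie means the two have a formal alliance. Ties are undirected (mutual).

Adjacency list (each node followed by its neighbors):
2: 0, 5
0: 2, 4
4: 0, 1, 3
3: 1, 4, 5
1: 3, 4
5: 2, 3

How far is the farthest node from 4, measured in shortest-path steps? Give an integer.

Distances from 4: 0:1, 1:1, 2:2, 3:1, 5:2.
The largest is 2 (to 5 and 2), so the eccentricity of 4 is 2.

2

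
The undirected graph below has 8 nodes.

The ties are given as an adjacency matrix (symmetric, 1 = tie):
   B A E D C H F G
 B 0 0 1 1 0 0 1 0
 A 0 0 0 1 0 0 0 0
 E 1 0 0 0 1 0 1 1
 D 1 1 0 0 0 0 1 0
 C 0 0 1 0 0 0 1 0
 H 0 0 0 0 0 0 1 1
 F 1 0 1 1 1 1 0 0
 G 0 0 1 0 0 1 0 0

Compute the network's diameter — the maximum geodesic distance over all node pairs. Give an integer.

Eccentricity of each node (its greatest distance to any other): A:4, B:2, C:3, D:3, E:3, F:2, G:4, H:3.
The maximum eccentricity is 4, realized for instance by the pair A–G via A – D – B – E – G. So the diameter is 4.

4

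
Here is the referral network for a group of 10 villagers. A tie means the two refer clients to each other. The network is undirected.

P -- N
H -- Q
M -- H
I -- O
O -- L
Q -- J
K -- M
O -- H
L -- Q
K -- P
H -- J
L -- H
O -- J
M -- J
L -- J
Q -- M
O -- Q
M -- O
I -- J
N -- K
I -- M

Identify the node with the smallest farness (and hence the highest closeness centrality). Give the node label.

M

Farness (sum of distances to all others) for each node — H:15, I:17, J:14, K:16, L:19, M:12, N:23, O:14, P:23, Q:15.
The smallest farness is 12, for M, so M has the highest closeness.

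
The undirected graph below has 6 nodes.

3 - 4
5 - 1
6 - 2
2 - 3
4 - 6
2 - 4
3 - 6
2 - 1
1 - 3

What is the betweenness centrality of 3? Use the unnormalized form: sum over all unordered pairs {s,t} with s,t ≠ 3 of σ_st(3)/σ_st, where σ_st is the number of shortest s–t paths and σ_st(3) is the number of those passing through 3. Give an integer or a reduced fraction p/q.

Pairs whose geodesics pass through 3 — 6–1: 1/2; 6–5: 1/2; 4–1: 1/2; 4–5: 1/2.
All other pairs contribute 0.
Summing the contributions gives betweenness(3) = 2.

2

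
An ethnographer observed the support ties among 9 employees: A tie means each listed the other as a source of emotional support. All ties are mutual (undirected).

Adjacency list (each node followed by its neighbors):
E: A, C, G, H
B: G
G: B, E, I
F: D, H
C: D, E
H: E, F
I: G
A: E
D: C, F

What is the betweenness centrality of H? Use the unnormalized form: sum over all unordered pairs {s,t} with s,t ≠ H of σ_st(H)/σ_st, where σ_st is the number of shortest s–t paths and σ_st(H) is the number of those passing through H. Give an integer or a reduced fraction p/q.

Pairs whose geodesics pass through H — A–F: 1; F–G: 1; F–I: 1; F–B: 1; F–E: 1.
All other pairs contribute 0.
Summing the contributions gives betweenness(H) = 5.

5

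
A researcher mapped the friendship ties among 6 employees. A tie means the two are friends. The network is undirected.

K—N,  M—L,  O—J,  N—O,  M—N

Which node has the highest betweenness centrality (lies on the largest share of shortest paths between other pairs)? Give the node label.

Unnormalized betweenness of each node: J:0, K:0, L:0, M:4, N:8, O:4.
N has the largest value, 8, making it the main broker — the node through which the most shortest paths run.

N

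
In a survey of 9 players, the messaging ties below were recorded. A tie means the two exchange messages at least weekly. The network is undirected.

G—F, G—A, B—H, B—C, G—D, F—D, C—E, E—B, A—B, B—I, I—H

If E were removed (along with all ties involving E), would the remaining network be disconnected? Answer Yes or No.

Even without E, every remaining node can still reach every other (the residual graph is connected), so E is not a cut vertex.

No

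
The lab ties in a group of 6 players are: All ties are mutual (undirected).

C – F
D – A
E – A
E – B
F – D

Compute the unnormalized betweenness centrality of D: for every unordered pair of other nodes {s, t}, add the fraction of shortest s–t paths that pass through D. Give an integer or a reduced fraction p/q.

Pairs whose geodesics pass through D — F–E: 1; F–A: 1; F–B: 1; E–C: 1; A–C: 1; C–B: 1.
All other pairs contribute 0.
Summing the contributions gives betweenness(D) = 6.

6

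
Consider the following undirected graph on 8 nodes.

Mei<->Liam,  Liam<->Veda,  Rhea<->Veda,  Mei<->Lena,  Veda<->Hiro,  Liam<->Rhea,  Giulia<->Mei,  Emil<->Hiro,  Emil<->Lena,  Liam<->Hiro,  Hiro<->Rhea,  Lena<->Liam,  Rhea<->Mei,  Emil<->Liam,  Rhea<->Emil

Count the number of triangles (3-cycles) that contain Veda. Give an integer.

3

Veda's neighbors: Hiro, Liam, and Rhea.
Neighbor pairs that are themselves tied: Veda–Hiro–Liam; Veda–Hiro–Rhea; Veda–Liam–Rhea. Each forms one triangle with Veda, for 3 in total.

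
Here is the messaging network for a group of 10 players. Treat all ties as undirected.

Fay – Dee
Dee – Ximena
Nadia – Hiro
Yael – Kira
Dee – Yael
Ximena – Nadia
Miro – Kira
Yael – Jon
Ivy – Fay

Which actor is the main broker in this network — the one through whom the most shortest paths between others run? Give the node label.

Unnormalized betweenness of each node: Dee:26, Fay:8, Hiro:0, Ivy:0, Jon:0, Kira:8, Miro:0, Nadia:8, Ximena:14, Yael:20.
Dee has the largest value, 26, making it the main broker — the node through which the most shortest paths run.

Dee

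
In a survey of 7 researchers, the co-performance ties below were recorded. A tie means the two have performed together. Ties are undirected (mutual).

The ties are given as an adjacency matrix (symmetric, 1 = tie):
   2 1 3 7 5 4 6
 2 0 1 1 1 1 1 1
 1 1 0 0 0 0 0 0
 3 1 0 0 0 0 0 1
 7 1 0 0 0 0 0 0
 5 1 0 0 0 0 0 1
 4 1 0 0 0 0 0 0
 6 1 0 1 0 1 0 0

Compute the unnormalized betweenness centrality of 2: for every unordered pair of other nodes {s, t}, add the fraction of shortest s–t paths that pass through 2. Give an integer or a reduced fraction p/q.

25/2

Pairs whose geodesics pass through 2 — 1–3: 1; 1–7: 1; 1–5: 1; 1–4: 1; 1–6: 1; 3–7: 1; 3–5: 1/2; 3–4: 1; 7–5: 1; 7–4: 1; 7–6: 1; 5–4: 1; 4–6: 1.
All other pairs contribute 0.
Summing the contributions gives betweenness(2) = 25/2.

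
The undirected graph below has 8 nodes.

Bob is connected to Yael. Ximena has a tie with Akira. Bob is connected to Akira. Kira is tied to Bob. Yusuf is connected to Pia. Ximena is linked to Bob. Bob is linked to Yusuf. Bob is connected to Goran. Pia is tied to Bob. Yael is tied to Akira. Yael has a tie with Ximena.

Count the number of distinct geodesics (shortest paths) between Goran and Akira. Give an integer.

The shortest distance is 2, and the only length-2 path is Goran–Bob–Akira. So there is exactly 1 shortest path.

1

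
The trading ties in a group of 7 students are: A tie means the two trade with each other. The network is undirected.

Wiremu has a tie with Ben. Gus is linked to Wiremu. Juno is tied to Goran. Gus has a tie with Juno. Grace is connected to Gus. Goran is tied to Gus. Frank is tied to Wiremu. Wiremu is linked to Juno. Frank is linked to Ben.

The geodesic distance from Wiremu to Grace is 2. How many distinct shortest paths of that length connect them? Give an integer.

1

The shortest distance is 2, and the only length-2 path is Wiremu–Gus–Grace. So there is exactly 1 shortest path.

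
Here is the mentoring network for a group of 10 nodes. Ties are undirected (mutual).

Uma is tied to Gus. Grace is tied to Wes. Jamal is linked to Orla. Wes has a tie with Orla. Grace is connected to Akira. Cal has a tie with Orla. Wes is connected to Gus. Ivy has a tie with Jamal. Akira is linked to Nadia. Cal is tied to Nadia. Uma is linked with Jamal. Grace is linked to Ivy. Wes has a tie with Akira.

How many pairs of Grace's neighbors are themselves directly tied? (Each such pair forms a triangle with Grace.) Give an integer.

Grace's neighbors: Akira, Ivy, and Wes.
Neighbor pairs that are themselves tied: Grace–Akira–Wes. Each forms one triangle with Grace, for 1 in total.

1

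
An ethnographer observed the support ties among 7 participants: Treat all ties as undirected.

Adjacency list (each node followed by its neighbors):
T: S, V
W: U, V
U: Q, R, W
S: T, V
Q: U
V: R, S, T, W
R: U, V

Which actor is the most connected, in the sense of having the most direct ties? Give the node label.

Degrees — Q:1, R:2, S:2, T:2, U:3, V:4, W:2.
The maximum is 4, attained only by V.

V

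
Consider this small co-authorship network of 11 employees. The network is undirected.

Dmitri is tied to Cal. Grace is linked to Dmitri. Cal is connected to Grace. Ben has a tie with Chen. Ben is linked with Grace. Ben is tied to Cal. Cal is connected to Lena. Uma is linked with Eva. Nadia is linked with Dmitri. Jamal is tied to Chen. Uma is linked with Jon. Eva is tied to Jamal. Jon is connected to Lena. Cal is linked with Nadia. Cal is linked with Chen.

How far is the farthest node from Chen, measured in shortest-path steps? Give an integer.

Distances from Chen: Ben:1, Cal:1, Dmitri:2, Eva:2, Grace:2, Jamal:1, Jon:3, Lena:2, Nadia:2, Uma:3.
The largest is 3 (to Uma and Jon), so the eccentricity of Chen is 3.

3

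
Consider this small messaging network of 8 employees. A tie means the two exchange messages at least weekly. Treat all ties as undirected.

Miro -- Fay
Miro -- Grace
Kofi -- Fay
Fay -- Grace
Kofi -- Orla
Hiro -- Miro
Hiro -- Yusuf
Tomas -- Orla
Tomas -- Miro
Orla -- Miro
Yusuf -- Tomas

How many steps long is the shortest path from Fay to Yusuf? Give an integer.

3

One shortest route is Fay – Miro – Tomas – Yusuf, which uses 3 edges, and at distance 2 from Fay we only reach {Hiro, Orla, Tomas}, which does not include Yusuf. So d(Fay,Yusuf) = 3.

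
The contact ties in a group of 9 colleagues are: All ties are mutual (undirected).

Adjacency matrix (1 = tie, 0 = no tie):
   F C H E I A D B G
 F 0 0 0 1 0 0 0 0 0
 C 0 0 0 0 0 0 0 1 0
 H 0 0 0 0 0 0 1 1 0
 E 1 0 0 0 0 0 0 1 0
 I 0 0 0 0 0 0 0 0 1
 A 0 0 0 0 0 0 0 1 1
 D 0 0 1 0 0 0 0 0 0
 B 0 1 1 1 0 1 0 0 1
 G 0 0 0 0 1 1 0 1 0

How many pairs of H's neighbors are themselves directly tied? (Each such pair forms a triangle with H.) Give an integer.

H's neighbors are B and D, but none of them are tied to each other, so no triangle contains H.

0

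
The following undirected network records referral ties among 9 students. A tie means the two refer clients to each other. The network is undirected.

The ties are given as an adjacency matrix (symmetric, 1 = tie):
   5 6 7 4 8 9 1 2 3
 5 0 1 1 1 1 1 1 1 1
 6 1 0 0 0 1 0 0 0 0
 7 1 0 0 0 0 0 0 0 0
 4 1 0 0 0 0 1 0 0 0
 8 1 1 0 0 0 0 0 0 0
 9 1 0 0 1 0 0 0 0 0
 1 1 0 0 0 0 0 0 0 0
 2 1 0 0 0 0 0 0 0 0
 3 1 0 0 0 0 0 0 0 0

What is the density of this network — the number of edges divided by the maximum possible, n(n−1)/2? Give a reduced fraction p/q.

There are 10 edges and 9 nodes, so the maximum possible is C(9,2) = 36.
Density = 10/36 = 5/18.

5/18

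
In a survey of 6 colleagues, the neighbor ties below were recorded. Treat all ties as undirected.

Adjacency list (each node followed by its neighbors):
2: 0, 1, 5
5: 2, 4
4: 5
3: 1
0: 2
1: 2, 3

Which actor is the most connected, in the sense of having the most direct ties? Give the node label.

2

Degrees — 0:1, 1:2, 2:3, 3:1, 4:1, 5:2.
The maximum is 3, attained only by 2.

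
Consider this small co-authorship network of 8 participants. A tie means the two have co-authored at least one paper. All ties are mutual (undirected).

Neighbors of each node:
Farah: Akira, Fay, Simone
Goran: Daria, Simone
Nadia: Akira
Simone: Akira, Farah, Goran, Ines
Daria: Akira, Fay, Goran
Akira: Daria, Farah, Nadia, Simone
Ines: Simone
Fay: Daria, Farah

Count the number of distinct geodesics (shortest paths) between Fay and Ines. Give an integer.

The shortest distance is 3, and the only length-3 path is Fay–Farah–Simone–Ines. So there is exactly 1 shortest path.

1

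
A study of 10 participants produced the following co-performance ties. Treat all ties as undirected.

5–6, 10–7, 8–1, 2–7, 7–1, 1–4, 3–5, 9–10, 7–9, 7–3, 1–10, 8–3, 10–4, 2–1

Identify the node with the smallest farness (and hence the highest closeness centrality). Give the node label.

Farness (sum of distances to all others) for each node — 1:16, 2:19, 3:16, 4:22, 5:22, 6:30, 7:14, 8:18, 9:20, 10:17.
The smallest farness is 14, for 7, so 7 has the highest closeness.

7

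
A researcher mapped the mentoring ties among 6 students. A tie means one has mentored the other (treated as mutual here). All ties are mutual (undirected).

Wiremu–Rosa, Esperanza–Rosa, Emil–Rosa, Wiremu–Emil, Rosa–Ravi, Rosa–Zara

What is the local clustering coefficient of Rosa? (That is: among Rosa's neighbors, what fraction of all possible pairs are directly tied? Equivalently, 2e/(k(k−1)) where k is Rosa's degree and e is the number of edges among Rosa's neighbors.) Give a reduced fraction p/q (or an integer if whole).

Rosa's neighbors: Emil, Esperanza, Ravi, Wiremu, and Zara (k = 5).
Possible neighbor pairs: C(5,2) = 10. Edges among them: Emil–Wiremu → e = 1.
Clustering(Rosa) = 1/10.

1/10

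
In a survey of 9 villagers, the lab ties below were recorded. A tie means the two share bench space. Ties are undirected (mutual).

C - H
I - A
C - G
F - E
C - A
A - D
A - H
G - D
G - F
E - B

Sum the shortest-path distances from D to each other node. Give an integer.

Distances from D: A:1, B:4, C:2, E:3, F:2, G:1, H:2, I:2.
Sum = 1 + 4 + 2 + 3 + 2 + 1 + 2 + 2 = 17.

17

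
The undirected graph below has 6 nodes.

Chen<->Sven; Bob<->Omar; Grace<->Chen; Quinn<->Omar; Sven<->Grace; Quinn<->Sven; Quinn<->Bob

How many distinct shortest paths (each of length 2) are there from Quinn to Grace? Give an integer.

1

The shortest distance is 2, and the only length-2 path is Quinn–Sven–Grace. So there is exactly 1 shortest path.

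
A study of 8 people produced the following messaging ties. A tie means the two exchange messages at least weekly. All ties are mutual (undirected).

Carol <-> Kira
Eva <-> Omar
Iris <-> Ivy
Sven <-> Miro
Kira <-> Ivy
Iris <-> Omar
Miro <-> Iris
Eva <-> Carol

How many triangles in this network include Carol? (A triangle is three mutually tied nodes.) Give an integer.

0

Carol's neighbors are Eva and Kira, but none of them are tied to each other, so no triangle contains Carol.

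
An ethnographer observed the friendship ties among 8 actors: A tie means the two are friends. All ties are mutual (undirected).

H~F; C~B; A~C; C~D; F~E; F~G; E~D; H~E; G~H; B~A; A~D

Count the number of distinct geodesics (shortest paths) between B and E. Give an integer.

The shortest distance is 3. The length-3 paths are: B–C–D–E; B–A–D–E.
That gives 2 distinct shortest paths.

2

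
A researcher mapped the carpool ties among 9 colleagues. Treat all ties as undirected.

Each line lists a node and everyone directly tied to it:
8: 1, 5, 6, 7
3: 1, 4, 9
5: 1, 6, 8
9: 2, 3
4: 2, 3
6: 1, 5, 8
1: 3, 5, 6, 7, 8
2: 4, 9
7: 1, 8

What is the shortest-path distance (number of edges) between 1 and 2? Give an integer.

3

One shortest route is 1 – 3 – 9 – 2, which uses 3 edges, and at distance 2 from 1 we only reach {4, 9}, which does not include 2. So d(1,2) = 3.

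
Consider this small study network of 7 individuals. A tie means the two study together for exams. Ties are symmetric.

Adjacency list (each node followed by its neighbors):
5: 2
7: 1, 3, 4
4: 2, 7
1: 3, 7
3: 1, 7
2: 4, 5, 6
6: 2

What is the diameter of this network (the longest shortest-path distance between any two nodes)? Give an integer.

4

Eccentricity of each node (its greatest distance to any other): 1:4, 2:3, 3:4, 4:2, 5:4, 6:4, 7:3.
The maximum eccentricity is 4, realized for instance by the pair 1–6 via 1 – 7 – 4 – 2 – 6. So the diameter is 4.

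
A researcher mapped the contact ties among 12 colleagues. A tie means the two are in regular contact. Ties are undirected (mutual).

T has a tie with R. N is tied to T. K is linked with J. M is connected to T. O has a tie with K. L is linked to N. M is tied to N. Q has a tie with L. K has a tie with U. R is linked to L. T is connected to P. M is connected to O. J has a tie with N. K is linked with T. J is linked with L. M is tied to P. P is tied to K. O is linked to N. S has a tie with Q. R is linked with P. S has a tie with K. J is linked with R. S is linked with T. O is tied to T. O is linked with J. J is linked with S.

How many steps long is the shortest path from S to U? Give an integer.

2

One shortest route is S – K – U, which uses 2 edges, and S and U are not directly tied, so nothing shorter exists. So d(S,U) = 2.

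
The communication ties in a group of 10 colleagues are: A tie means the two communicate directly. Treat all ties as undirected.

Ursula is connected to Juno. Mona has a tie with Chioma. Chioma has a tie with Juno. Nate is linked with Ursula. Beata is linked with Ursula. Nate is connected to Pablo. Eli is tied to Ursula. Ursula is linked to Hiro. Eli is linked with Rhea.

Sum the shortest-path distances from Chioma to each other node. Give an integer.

24

Distances from Chioma: Beata:3, Eli:3, Hiro:3, Juno:1, Mona:1, Nate:3, Pablo:4, Rhea:4, Ursula:2.
Sum = 3 + 3 + 3 + 1 + 1 + 3 + 4 + 4 + 2 = 24.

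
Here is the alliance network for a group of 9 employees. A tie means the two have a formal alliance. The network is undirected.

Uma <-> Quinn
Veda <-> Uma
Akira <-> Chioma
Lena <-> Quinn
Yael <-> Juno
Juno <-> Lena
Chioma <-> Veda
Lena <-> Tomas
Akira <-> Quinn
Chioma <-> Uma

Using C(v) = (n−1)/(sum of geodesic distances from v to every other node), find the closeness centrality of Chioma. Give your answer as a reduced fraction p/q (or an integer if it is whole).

Distances from Chioma: Akira:1, Juno:4, Lena:3, Quinn:2, Tomas:4, Uma:1, Veda:1, Yael:5. Sum = 21.
n = 9, so closeness = 8/21.

8/21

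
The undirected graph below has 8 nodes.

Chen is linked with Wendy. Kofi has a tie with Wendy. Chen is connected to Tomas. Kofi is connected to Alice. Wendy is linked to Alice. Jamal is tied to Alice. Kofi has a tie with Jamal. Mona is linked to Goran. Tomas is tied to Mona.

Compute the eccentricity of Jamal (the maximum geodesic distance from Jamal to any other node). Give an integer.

Distances from Jamal: Alice:1, Chen:3, Goran:6, Kofi:1, Mona:5, Tomas:4, Wendy:2.
The largest is 6 (to Goran), so the eccentricity of Jamal is 6.

6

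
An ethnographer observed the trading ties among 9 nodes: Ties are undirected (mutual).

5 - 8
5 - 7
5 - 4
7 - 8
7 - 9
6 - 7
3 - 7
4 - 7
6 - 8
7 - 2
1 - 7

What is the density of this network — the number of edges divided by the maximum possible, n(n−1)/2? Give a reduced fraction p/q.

There are 11 edges and 9 nodes, so the maximum possible is C(9,2) = 36.
Density = 11/36.

11/36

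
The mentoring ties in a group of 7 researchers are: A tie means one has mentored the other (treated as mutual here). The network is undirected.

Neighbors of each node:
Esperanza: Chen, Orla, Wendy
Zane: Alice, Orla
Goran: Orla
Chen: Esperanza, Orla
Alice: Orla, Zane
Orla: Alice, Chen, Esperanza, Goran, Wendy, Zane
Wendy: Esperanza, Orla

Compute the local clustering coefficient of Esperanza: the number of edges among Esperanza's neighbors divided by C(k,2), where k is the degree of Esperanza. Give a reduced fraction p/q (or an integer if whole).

Esperanza's neighbors: Chen, Orla, and Wendy (k = 3).
Possible neighbor pairs: C(3,2) = 3. Edges among them: Chen–Orla, Orla–Wendy → e = 2.
Clustering(Esperanza) = 2/3.

2/3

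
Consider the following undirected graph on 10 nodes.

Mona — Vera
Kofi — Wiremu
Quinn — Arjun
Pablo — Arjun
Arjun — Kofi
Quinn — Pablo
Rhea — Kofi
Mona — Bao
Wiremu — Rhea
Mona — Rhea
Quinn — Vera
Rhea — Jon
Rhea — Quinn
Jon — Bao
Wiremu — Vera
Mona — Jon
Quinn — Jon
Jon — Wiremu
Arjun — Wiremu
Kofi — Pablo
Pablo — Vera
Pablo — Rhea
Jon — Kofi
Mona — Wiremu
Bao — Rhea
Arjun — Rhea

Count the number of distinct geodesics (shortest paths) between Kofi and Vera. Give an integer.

The shortest distance is 2. The length-2 paths are: Kofi–Wiremu–Vera; Kofi–Pablo–Vera.
That gives 2 distinct shortest paths.

2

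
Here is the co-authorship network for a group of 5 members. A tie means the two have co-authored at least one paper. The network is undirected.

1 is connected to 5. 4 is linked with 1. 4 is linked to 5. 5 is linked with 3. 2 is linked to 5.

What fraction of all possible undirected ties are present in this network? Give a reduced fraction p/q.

There are 5 edges and 5 nodes, so the maximum possible is C(5,2) = 10.
Density = 5/10 = 1/2.

1/2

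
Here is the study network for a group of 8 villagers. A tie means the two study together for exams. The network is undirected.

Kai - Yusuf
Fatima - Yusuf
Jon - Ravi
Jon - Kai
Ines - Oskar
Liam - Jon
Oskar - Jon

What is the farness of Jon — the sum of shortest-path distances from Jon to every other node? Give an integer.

Distances from Jon: Fatima:3, Ines:2, Kai:1, Liam:1, Oskar:1, Ravi:1, Yusuf:2.
Sum = 3 + 2 + 1 + 1 + 1 + 1 + 2 = 11.

11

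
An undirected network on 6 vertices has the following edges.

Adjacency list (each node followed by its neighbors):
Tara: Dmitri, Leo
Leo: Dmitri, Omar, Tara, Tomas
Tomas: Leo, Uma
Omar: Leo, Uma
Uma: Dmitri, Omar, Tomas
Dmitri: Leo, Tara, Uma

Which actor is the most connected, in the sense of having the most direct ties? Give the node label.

Leo

Degrees — Dmitri:3, Leo:4, Omar:2, Tara:2, Tomas:2, Uma:3.
The maximum is 4, attained only by Leo.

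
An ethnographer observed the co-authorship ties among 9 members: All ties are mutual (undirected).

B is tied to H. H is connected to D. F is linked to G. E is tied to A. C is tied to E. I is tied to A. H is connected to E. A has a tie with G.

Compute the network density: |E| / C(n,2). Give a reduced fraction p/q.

There are 8 edges and 9 nodes, so the maximum possible is C(9,2) = 36.
Density = 8/36 = 2/9.

2/9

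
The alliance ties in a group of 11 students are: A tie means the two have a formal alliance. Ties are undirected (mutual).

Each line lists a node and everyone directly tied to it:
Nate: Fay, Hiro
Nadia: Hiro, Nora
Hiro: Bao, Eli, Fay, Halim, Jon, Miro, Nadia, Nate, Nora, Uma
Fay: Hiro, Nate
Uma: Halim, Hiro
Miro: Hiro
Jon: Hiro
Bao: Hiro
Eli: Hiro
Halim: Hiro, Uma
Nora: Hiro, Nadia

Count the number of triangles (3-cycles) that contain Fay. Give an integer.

Fay's neighbors: Hiro and Nate.
Neighbor pairs that are themselves tied: Fay–Hiro–Nate. Each forms one triangle with Fay, for 1 in total.

1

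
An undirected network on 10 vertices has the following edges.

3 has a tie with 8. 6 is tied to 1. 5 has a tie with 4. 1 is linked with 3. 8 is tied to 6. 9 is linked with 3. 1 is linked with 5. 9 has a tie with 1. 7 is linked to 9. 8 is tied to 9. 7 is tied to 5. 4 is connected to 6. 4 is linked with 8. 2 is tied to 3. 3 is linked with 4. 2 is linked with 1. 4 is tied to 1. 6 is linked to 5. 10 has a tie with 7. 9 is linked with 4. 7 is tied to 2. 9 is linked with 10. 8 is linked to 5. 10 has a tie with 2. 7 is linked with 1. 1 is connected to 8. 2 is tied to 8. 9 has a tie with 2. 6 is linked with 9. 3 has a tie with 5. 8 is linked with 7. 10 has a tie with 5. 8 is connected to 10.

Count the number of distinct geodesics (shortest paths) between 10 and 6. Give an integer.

3

The shortest distance is 2. The length-2 paths are: 10–9–6; 10–8–6; 10–5–6.
That gives 3 distinct shortest paths.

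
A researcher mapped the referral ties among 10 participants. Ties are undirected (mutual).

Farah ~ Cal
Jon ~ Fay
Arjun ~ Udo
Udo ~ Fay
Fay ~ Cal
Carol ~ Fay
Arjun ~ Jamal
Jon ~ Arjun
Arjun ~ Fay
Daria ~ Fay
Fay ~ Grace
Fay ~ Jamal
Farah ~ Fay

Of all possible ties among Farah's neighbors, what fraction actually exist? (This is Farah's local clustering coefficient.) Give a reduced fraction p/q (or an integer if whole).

Farah's neighbors: Cal and Fay (k = 2).
Possible neighbor pairs: C(2,2) = 1. Edges among them: Cal–Fay → e = 1.
Clustering(Farah) = 1/1.

1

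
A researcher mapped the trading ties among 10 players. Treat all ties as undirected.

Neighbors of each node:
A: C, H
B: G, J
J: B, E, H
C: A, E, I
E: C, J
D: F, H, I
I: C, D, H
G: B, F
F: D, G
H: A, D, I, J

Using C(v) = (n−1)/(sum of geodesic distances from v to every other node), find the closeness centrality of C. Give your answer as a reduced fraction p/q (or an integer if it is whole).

9/19

Distances from C: A:1, B:3, D:2, E:1, F:3, G:4, H:2, I:1, J:2. Sum = 19.
n = 10, so closeness = 9/19.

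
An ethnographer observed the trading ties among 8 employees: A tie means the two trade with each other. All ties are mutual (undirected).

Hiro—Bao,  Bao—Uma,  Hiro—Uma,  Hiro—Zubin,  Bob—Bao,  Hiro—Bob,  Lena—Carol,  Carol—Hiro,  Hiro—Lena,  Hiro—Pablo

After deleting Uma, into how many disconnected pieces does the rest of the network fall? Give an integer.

Uma's neighbors (Bao and Hiro) remain reachable from one another through other ties, so the rest of the network stays in one piece.

1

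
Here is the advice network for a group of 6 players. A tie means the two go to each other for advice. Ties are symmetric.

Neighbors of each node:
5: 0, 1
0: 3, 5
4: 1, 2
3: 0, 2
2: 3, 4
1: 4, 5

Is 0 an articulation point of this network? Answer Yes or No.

No

Even without 0, every remaining node can still reach every other (the residual graph is connected), so 0 is not a cut vertex.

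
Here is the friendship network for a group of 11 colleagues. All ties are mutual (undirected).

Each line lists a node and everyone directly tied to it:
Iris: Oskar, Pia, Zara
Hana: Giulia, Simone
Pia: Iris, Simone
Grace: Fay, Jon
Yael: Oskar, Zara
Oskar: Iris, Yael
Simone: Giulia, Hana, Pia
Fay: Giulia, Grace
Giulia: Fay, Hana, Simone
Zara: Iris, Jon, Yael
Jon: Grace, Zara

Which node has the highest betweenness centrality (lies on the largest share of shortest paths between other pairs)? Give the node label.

Iris

Unnormalized betweenness of each node: Fay:41/6, Giulia:47/6, Grace:15/2, Hana:0, Iris:46/3, Jon:17/2, Oskar:7/3, Pia:25/2, Simone:23/2, Yael:11/6, Zara:77/6.
Iris has the largest value, 46/3, making it the main broker — the node through which the most shortest paths run.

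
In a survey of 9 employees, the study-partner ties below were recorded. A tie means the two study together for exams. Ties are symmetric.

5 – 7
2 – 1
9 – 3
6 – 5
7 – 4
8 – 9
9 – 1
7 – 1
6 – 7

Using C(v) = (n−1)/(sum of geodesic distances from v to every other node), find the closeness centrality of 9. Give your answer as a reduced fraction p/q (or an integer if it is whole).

1/2

Distances from 9: 1:1, 2:2, 3:1, 4:3, 5:3, 6:3, 7:2, 8:1. Sum = 16.
n = 9, so closeness = 8/16 = 1/2.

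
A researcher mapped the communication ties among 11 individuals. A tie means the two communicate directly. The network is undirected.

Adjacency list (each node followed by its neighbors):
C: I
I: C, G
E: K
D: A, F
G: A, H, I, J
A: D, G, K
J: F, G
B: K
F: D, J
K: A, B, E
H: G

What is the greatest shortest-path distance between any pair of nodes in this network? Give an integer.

5

Eccentricity of each node (its greatest distance to any other): A:3, B:5, C:5, D:4, E:5, F:4, G:3, H:4, I:4, J:4, K:4.
The maximum eccentricity is 5, realized for instance by the pair C–B via C – I – G – A – K – B. So the diameter is 5.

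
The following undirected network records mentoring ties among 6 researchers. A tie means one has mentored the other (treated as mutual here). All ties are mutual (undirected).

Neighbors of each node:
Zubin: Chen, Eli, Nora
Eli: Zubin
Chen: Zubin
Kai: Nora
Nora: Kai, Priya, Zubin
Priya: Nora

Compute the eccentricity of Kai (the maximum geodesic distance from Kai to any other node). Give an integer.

Distances from Kai: Chen:3, Eli:3, Nora:1, Priya:2, Zubin:2.
The largest is 3 (to Chen and Eli), so the eccentricity of Kai is 3.

3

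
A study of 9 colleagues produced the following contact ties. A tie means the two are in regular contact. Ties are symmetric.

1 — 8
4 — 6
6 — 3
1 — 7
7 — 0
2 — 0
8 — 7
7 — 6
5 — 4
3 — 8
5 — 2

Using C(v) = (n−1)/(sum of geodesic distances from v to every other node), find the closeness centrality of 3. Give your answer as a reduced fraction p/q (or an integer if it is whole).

4/9

Distances from 3: 0:3, 1:2, 2:4, 4:2, 5:3, 6:1, 7:2, 8:1. Sum = 18.
n = 9, so closeness = 8/18 = 4/9.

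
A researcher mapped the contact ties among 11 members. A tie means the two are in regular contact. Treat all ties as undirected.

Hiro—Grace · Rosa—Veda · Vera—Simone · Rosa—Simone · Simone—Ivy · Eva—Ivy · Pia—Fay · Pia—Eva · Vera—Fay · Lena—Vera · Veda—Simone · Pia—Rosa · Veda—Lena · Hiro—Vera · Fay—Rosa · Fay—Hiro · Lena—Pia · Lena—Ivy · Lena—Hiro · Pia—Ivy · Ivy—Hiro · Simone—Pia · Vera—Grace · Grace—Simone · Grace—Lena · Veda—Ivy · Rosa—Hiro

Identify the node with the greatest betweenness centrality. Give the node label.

Unnormalized betweenness of each node: Eva:0, Fay:13/12, Grace:9/20, Hiro:227/60, Ivy:323/60, Lena:61/15, Pia:117/20, Rosa:29/12, Simone:137/30, Veda:47/60, Vera:97/60.
Pia has the largest value, 117/20, making it the main broker — the node through which the most shortest paths run.

Pia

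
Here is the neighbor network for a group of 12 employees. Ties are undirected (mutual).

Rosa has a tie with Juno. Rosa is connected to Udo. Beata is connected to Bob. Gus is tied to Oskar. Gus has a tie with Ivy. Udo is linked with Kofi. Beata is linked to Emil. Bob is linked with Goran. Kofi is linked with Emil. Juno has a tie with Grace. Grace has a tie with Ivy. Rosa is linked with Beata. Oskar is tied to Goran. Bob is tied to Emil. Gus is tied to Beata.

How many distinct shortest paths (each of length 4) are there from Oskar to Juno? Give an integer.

2

The shortest distance is 4. The length-4 paths are: Oskar–Gus–Beata–Rosa–Juno; Oskar–Gus–Ivy–Grace–Juno.
That gives 2 distinct shortest paths.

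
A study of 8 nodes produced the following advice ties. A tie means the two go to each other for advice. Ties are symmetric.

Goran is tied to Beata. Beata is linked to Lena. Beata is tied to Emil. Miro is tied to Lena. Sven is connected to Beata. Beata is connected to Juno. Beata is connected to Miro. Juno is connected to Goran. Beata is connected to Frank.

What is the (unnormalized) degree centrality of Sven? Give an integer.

1

Sven is directly tied to Beata. That is 1 neighbor, so the degree of Sven is 1.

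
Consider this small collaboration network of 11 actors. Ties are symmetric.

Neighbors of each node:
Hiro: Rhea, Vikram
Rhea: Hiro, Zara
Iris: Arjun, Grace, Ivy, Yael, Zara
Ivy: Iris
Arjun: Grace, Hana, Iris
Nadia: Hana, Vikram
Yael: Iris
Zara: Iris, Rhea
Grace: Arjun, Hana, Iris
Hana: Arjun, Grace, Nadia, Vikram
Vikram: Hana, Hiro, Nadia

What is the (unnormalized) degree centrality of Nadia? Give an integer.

Nadia is directly tied to Hana and Vikram. That is 2 neighbors, so the degree of Nadia is 2.

2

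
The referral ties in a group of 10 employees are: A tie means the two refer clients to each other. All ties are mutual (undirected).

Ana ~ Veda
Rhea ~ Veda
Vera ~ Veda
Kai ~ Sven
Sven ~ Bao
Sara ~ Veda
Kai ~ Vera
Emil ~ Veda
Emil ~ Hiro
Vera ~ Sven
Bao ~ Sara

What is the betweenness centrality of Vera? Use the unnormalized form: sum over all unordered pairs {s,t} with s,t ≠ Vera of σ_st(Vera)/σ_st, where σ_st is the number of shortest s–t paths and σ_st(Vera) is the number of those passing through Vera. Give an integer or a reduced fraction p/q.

21/2

Pairs whose geodesics pass through Vera — Ana–Sven: 1; Ana–Kai: 1; Sven–Veda: 1; Sven–Emil: 1; Sven–Rhea: 1; Sven–Hiro: 1; Veda–Kai: 1; Emil–Kai: 1; Rhea–Kai: 1; Kai–Sara: 1/2; Kai–Hiro: 1.
All other pairs contribute 0.
Summing the contributions gives betweenness(Vera) = 21/2.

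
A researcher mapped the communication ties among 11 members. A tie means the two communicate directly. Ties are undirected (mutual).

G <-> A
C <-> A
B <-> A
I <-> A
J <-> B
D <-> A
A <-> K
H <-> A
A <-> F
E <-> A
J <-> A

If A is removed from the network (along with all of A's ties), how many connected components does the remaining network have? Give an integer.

9

Without A, the remaining ties split the others into: {F}; {B, J}; {I}; {C}; {G}; {E}; {K}; {H}; {D}.
That's 9 separate components.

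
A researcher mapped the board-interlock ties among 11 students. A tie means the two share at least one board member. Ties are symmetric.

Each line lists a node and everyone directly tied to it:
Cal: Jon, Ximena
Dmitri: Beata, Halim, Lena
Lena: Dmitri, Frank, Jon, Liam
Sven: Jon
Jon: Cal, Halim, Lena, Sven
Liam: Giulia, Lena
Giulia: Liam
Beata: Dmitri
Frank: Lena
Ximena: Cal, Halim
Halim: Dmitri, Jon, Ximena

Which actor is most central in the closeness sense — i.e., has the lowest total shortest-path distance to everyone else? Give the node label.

Farness (sum of distances to all others) for each node — Beata:29, Cal:25, Dmitri:20, Frank:26, Giulia:33, Halim:21, Jon:18, Lena:17, Liam:24, Sven:27, Ximena:28.
The smallest farness is 17, for Lena, so Lena has the highest closeness.

Lena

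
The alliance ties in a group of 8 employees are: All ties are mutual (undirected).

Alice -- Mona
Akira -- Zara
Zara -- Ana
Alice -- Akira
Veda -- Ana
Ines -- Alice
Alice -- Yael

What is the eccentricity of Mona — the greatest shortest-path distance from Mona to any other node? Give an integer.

5

Distances from Mona: Akira:2, Alice:1, Ana:4, Ines:2, Veda:5, Yael:2, Zara:3.
The largest is 5 (to Veda), so the eccentricity of Mona is 5.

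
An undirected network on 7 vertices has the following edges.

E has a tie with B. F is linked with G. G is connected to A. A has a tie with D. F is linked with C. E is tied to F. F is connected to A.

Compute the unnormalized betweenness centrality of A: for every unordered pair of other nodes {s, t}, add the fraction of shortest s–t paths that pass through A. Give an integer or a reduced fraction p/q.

Pairs whose geodesics pass through A — C–D: 1; E–D: 1; D–B: 1; D–F: 1; D–G: 1.
All other pairs contribute 0.
Summing the contributions gives betweenness(A) = 5.

5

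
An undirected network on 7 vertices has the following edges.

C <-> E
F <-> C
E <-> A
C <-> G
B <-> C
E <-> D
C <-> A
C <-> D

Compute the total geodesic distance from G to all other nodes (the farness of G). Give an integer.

11

Distances from G: A:2, B:2, C:1, D:2, E:2, F:2.
Sum = 2 + 2 + 1 + 2 + 2 + 2 = 11.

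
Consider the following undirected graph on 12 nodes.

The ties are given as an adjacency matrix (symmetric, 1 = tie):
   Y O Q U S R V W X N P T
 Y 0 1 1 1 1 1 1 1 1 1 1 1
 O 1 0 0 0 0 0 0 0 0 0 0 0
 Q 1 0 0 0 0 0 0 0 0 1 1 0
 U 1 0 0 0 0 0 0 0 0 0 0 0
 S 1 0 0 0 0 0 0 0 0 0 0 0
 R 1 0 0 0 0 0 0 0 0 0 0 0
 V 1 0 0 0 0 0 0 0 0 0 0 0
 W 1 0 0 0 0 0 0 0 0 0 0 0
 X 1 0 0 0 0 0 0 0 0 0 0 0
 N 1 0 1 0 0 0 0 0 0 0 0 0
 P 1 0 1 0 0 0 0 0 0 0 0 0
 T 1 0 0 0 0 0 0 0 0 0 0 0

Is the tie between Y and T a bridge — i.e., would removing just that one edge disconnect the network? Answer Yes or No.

Yes

Without the Y–T edge there is no alternate route between Y and T, so the network disconnects. It is a bridge.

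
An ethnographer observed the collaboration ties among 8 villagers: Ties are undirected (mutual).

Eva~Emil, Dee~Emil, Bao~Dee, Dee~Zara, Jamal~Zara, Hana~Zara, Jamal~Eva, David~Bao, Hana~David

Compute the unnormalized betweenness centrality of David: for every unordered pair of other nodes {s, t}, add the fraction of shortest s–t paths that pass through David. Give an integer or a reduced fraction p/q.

Pairs whose geodesics pass through David — Bao–Hana: 1.
All other pairs contribute 0.
Summing the contributions gives betweenness(David) = 1.

1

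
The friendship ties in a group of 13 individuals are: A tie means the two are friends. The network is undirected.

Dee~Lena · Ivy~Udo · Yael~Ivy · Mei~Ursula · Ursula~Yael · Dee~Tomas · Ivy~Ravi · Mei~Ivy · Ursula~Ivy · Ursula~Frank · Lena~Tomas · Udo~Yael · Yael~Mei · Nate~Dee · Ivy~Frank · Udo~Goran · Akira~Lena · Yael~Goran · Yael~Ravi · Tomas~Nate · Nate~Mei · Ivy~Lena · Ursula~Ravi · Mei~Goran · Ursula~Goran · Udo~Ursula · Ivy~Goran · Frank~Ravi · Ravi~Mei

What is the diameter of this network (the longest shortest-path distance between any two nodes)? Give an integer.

Eccentricity of each node (its greatest distance to any other): Akira:3, Dee:3, Frank:3, Goran:3, Ivy:2, Lena:2, Mei:3, Nate:3, Ravi:3, Tomas:3, Udo:3, Ursula:3, Yael:3.
The maximum eccentricity is 3, realized for instance by the pair Dee–Goran via Dee – Lena – Ivy – Goran. So the diameter is 3.

3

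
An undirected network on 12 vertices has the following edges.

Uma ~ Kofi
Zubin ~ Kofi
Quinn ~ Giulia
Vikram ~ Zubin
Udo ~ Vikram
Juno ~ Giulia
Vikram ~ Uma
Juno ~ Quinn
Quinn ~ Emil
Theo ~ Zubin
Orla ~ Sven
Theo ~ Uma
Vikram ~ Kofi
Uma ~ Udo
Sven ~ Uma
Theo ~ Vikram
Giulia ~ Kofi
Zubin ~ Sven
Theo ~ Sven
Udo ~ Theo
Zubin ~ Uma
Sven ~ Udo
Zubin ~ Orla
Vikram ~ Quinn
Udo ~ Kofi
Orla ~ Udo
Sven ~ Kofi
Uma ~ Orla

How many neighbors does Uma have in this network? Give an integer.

7

Uma is directly tied to Kofi, Orla, Sven, Theo, Udo, Vikram, and Zubin. That is 7 neighbors, so the degree of Uma is 7.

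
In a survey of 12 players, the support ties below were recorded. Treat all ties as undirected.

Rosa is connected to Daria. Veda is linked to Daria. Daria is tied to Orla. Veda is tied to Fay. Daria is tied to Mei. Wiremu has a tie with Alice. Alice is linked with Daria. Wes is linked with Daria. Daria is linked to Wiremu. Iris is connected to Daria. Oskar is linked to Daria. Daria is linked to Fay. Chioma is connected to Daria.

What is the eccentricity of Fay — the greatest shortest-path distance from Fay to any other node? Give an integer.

2

Distances from Fay: Alice:2, Chioma:2, Daria:1, Iris:2, Mei:2, Orla:2, Oskar:2, Rosa:2, Veda:1, Wes:2, Wiremu:2.
The largest is 2 (to Oskar, Wiremu, Chioma, Mei, Rosa, Iris, Wes, Orla, and Alice), so the eccentricity of Fay is 2.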